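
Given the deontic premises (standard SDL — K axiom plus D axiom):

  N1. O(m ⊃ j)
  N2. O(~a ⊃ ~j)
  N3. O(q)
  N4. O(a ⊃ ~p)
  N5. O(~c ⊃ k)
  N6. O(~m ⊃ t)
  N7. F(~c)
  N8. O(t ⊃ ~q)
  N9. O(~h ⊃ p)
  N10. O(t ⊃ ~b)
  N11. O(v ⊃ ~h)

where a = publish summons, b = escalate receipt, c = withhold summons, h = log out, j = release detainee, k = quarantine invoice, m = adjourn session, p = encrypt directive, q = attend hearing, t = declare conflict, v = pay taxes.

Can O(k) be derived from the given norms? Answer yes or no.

No

Premise 5 is O(~c ⊃ k), but O(~c) is not derivable from the premises, so it does not yield O(k).
No other premise forces O(k). An ideal world satisfying every premise can still have k false, so O(k) is not derivable.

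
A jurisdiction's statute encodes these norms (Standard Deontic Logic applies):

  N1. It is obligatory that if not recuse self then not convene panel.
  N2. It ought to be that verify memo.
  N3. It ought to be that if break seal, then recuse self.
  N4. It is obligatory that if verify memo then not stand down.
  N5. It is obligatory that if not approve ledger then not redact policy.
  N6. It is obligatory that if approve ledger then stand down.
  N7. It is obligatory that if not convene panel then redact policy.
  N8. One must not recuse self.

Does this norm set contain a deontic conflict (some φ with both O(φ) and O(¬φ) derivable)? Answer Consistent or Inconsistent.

Premise 2 states O(verify_memo) outright.
Premise 4 is O(verify_memo → ¬stand_down); since O(verify_memo), deontic closure gives O(¬stand_down).
Premise 6, O(approve_ledger → stand_down), contraposes to O(¬stand_down → ¬approve_ledger); with O(¬stand_down) we get O(¬approve_ledger).
Applying K to premise 5 (O(¬approve_ledger → ¬redact_policy)) and O(¬approve_ledger) yields O(¬redact_policy).
Premise 7 is O(¬convene_panel → redact_policy); contrapositively O(¬redact_policy → convene_panel). Since O(¬redact_policy) holds, K gives O(convene_panel).
Premise 1, O(¬recuse_self → ¬convene_panel), contraposes to O(convene_panel → recuse_self); with O(convene_panel) we get O(recuse_self).
Yet premise 8 is F(recuse_self), i.e. O(¬recuse_self).
We now have both O(recuse_self) and O(¬recuse_self) — recuse_self is simultaneously obligatory and forbidden, violating the D-axiom.

Inconsistent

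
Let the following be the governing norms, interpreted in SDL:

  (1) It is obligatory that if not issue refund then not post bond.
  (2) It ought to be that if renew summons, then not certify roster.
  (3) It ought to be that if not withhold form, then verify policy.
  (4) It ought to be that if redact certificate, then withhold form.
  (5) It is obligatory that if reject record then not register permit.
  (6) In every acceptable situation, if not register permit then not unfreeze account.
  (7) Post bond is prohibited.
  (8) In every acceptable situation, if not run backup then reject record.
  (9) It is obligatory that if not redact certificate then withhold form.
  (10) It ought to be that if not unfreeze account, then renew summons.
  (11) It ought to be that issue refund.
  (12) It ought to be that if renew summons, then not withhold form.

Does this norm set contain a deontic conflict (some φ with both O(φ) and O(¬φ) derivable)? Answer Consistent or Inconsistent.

Consistent

Premise 1 is O(¬issue_refund → ¬post_bond); even if O(¬post_bond) held, inferring O(¬issue_refund) would be affirming the consequent — invalid.
So O(¬issue_refund) is not derivable, and the apparent clash with O(issue_refund) does not arise.
A world satisfying every obligation exists (e.g. certify_roster=false, issue_refund=true, post_bond=false, redact_certificate=false, register_permit=true, reject_record=false, renew_summons=false, run_backup=true, unfreeze_account=true, verify_policy=false, withhold_form=true); no atom is both obligatory and forbidden, so the set is consistent.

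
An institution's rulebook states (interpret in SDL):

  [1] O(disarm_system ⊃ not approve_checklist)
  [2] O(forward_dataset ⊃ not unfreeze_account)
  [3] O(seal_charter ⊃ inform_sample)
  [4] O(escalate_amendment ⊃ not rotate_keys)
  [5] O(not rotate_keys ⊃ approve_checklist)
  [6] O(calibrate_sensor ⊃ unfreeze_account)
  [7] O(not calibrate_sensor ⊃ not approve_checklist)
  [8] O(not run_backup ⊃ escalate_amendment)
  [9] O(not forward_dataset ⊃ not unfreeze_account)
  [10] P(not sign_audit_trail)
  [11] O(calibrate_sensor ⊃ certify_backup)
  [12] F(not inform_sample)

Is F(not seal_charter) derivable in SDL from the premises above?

Premise 3 is O(seal_charter ⊃ inform_sample); even if O(inform_sample) held, inferring O(seal_charter) would be affirming the consequent — invalid.
No other premise forces O(seal_charter). An ideal world satisfying every premise can still have not seal_charter true, so F(not seal_charter) is not derivable.

No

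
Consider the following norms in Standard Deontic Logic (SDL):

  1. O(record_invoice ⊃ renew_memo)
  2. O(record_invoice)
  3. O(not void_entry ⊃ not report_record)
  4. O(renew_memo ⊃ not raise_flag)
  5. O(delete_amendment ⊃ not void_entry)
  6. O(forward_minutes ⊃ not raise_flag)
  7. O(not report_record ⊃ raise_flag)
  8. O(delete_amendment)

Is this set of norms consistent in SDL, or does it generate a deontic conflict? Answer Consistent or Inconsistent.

Inconsistent

From premise 2 we have O(record_invoice).
Applying K to premise 1 (O(record_invoice ⊃ renew_memo)) and O(record_invoice) yields O(renew_memo).
From O(renew_memo) and premise 4, O(renew_memo ⊃ not raise_flag), we obtain O(not raise_flag).
Premise 7 is O(not report_record ⊃ raise_flag); contrapositively O(not raise_flag ⊃ report_record). Since O(not raise_flag) holds, K gives O(report_record).
Premise 3, O(not void_entry ⊃ not report_record), contraposes to O(report_record ⊃ void_entry); with O(report_record) we get O(void_entry).
Premise 5 is O(delete_amendment ⊃ not void_entry); contrapositively O(void_entry ⊃ not delete_amendment). Since O(void_entry) holds, K gives O(not delete_amendment).
However, premise 8 gives O(delete_amendment).
We now have both O(not delete_amendment) and O(delete_amendment) — delete_amendment is simultaneously obligatory and forbidden, violating the D-axiom.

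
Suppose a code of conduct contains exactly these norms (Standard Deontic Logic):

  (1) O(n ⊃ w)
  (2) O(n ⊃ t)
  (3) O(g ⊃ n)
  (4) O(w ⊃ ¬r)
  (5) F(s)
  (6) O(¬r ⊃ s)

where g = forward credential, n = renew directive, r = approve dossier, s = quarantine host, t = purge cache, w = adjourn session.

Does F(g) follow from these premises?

Yes

F(s) at premise 5 means O(¬s).
Premise 6, O(¬r ⊃ s), contraposes to O(¬s ⊃ r); with O(¬s) we get O(r).
The contrapositive of premise 4 (O(w ⊃ ¬r)) is O(r ⊃ ¬w), and O(r) is already established, so O(¬w).
The contrapositive of premise 1 (O(n ⊃ w)) is O(¬w ⊃ ¬n), and O(¬w) is already established, so O(¬n).
The contrapositive of premise 3 (O(g ⊃ n)) is O(¬n ⊃ ¬g), and O(¬n) is already established, so O(¬g).
Premise 2 does not contribute to this derivation.
So O(¬g) holds, i.e. F(g). The claim follows.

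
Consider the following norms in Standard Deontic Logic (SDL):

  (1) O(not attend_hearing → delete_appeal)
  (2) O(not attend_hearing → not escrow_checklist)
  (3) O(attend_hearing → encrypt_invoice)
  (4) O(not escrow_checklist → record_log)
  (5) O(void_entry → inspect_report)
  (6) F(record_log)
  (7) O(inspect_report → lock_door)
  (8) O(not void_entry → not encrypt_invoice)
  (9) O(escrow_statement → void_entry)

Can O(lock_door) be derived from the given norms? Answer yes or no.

F(record_log) at premise 6 means O(not record_log).
Premise 4, O(not escrow_checklist → record_log), contraposes to O(not record_log → escrow_checklist); with O(not record_log) we get O(escrow_checklist).
Premise 2 is O(not attend_hearing → not escrow_checklist); contrapositively O(escrow_checklist → attend_hearing). Since O(escrow_checklist) holds, K gives O(attend_hearing).
Premise 3 is O(attend_hearing → encrypt_invoice); since O(attend_hearing), deontic closure gives O(encrypt_invoice).
Premise 8 is O(not void_entry → not encrypt_invoice); contrapositively O(encrypt_invoice → void_entry). Since O(encrypt_invoice) holds, K gives O(void_entry).
With premise 5, O(void_entry → inspect_report), the K-axiom yields O(inspect_report).
Applying K to premise 7 (O(inspect_report → lock_door)) and O(inspect_report) yields O(lock_door).
Premises 1, 9 do not contribute to this derivation.
So O(lock_door) follows.

Yes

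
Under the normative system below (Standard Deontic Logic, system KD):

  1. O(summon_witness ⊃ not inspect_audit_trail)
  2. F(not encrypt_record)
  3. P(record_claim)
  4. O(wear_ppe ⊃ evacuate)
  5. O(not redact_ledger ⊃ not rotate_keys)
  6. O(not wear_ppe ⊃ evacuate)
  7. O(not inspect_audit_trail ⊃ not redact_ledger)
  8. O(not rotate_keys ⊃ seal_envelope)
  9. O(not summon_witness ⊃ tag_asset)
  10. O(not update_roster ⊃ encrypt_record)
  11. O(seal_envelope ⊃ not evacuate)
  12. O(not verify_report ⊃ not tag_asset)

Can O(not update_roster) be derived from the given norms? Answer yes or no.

Premise 10 is O(not update_roster ⊃ encrypt_record); even if O(encrypt_record) held, inferring O(not update_roster) would be affirming the consequent — invalid.
No other premise forces O(not update_roster). An ideal world satisfying every premise can still have not update_roster false, so O(not update_roster) is not derivable.

No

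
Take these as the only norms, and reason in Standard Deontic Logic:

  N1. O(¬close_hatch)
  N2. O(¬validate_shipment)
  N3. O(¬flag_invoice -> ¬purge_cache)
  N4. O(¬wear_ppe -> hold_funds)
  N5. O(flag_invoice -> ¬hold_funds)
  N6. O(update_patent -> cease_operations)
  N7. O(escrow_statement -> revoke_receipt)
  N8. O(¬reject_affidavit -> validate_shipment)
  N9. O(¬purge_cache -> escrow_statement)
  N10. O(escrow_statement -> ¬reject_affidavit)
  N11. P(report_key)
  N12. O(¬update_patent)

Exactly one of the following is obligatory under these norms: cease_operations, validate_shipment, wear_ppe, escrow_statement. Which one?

wear_ppe

Premise 2 states O(¬validate_shipment) outright.
Premise 8 is O(¬reject_affidavit -> validate_shipment); contrapositively O(¬validate_shipment -> reject_affidavit). Since O(¬validate_shipment) holds, K gives O(reject_affidavit).
The contrapositive of premise 10 (O(escrow_statement -> ¬reject_affidavit)) is O(reject_affidavit -> ¬escrow_statement), and O(reject_affidavit) is already established, so O(¬escrow_statement).
Premise 9, O(¬purge_cache -> escrow_statement), contraposes to O(¬escrow_statement -> purge_cache); with O(¬escrow_statement) we get O(purge_cache).
The contrapositive of premise 3 (O(¬flag_invoice -> ¬purge_cache)) is O(purge_cache -> flag_invoice), and O(purge_cache) is already established, so O(flag_invoice).
From O(flag_invoice) and premise 5, O(flag_invoice -> ¬hold_funds), we obtain O(¬hold_funds).
Premise 4 is O(¬wear_ppe -> hold_funds); contrapositively O(¬hold_funds -> wear_ppe). Since O(¬hold_funds) holds, K gives O(wear_ppe).
So O(wear_ppe) holds — wear_ppe is obligatory. None of the other listed options is made obligatory by any chain of premises.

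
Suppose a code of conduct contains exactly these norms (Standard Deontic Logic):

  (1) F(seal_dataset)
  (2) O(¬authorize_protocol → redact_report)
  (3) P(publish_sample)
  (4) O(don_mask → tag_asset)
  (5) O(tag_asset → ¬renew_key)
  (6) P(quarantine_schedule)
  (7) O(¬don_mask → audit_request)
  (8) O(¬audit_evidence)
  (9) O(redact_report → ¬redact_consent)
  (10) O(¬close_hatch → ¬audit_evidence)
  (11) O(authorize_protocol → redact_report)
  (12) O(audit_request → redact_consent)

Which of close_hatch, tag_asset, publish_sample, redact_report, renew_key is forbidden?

renew_key

By case analysis on authorize_protocol: premise 11 gives O(authorize_protocol → redact_report) and premise 2 gives O(¬authorize_protocol → redact_report), so O(redact_report) either way.
Applying K to premise 9 (O(redact_report → ¬redact_consent)) and O(redact_report) yields O(¬redact_consent).
Premise 12, O(audit_request → redact_consent), contraposes to O(¬redact_consent → ¬audit_request); with O(¬redact_consent) we get O(¬audit_request).
The contrapositive of premise 7 (O(¬don_mask → audit_request)) is O(¬audit_request → don_mask), and O(¬audit_request) is already established, so O(don_mask).
From O(don_mask) and premise 4, O(don_mask → tag_asset), we obtain O(tag_asset).
Premise 5 is O(tag_asset → ¬renew_key); since O(tag_asset), deontic closure gives O(¬renew_key).
So O(¬renew_key) holds, i.e. renew_key is forbidden. None of the other listed options is forbidden under the premises.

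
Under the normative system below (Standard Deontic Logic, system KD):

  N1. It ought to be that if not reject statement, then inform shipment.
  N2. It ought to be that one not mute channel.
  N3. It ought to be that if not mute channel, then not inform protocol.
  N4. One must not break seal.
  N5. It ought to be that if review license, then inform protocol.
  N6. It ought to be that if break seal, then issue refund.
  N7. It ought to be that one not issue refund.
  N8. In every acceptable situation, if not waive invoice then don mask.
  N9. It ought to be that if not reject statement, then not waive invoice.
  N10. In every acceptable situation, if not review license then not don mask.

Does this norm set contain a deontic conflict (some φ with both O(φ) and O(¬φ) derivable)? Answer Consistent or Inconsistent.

Premise 6 is O(break_seal → issue_refund), but O(break_seal) is not derivable from the premises, so it does not yield O(issue_refund).
So O(issue_refund) is not derivable, and the apparent clash with O(¬issue_refund) does not arise.
A world satisfying every obligation exists (e.g. break_seal=false, don_mask=false, inform_protocol=false, inform_shipment=false, issue_refund=false, mute_channel=false, reject_statement=true, review_license=false, waive_invoice=true); no atom is both obligatory and forbidden, so the set is consistent.

Consistent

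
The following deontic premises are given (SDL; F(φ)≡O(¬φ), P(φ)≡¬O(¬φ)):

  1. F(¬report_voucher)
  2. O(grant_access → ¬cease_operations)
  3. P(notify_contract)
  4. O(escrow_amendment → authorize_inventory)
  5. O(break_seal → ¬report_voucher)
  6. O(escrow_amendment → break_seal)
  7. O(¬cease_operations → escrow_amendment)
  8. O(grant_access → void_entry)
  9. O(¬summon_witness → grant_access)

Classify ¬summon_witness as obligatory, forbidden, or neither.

F(¬report_voucher) at premise 1 means O(report_voucher).
The contrapositive of premise 5 (O(break_seal → ¬report_voucher)) is O(report_voucher → ¬break_seal), and O(report_voucher) is already established, so O(¬break_seal).
Premise 6 is O(escrow_amendment → break_seal); contrapositively O(¬break_seal → ¬escrow_amendment). Since O(¬break_seal) holds, K gives O(¬escrow_amendment).
The contrapositive of premise 7 (O(¬cease_operations → escrow_amendment)) is O(¬escrow_amendment → cease_operations), and O(¬escrow_amendment) is already established, so O(cease_operations).
Premise 2 is O(grant_access → ¬cease_operations); contrapositively O(cease_operations → ¬grant_access). Since O(cease_operations) holds, K gives O(¬grant_access).
Premise 9, O(¬summon_witness → grant_access), contraposes to O(¬grant_access → summon_witness); with O(¬grant_access) we get O(summon_witness).
Premises 3, 4, 8 do not contribute to this derivation.
Thus O(summon_witness), which is F(¬summon_witness): ¬summon_witness is forbidden.

Forbidden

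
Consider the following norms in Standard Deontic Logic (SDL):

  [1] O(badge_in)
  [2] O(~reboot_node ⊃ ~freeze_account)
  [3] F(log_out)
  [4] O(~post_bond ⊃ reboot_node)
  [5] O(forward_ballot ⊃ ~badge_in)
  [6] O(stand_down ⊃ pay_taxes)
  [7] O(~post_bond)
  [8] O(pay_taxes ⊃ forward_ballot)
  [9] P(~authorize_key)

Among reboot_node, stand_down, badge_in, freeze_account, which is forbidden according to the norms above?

stand_down

Premise 1 states O(badge_in) outright.
The contrapositive of premise 5 (O(forward_ballot ⊃ ~badge_in)) is O(badge_in ⊃ ~forward_ballot), and O(badge_in) is already established, so O(~forward_ballot).
Premise 8, O(pay_taxes ⊃ forward_ballot), contraposes to O(~forward_ballot ⊃ ~pay_taxes); with O(~forward_ballot) we get O(~pay_taxes).
Premise 6 is O(stand_down ⊃ pay_taxes); contrapositively O(~pay_taxes ⊃ ~stand_down). Since O(~pay_taxes) holds, K gives O(~stand_down).
So O(~stand_down) holds, i.e. stand_down is forbidden. None of the other listed options is forbidden under the premises.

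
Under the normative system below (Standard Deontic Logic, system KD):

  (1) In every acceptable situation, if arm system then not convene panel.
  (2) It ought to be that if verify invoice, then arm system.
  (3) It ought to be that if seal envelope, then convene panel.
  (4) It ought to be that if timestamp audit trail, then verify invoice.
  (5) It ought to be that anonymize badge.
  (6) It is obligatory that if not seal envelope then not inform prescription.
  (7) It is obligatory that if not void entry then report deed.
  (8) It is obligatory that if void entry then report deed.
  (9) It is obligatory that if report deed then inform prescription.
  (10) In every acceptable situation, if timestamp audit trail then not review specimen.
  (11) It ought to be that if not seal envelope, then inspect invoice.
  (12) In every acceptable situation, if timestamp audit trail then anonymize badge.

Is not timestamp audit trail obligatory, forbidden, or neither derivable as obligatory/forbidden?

Obligatory

By case analysis on ¬void_entry: premise 7 gives O(¬void_entry → report_deed) and premise 8 gives O(void_entry → report_deed), so O(report_deed) either way.
Premise 9 is O(report_deed → inform_prescription); since O(report_deed), deontic closure gives O(inform_prescription).
Premise 6, O(¬seal_envelope → ¬inform_prescription), contraposes to O(inform_prescription → seal_envelope); with O(inform_prescription) we get O(seal_envelope).
Applying K to premise 3 (O(seal_envelope → convene_panel)) and O(seal_envelope) yields O(convene_panel).
Premise 1 is O(arm_system → ¬convene_panel); contrapositively O(convene_panel → ¬arm_system). Since O(convene_panel) holds, K gives O(¬arm_system).
Premise 2, O(verify_invoice → arm_system), contraposes to O(¬arm_system → ¬verify_invoice); with O(¬arm_system) we get O(¬verify_invoice).
Premise 4, O(timestamp_audit_trail → verify_invoice), contraposes to O(¬verify_invoice → ¬timestamp_audit_trail); with O(¬verify_invoice) we get O(¬timestamp_audit_trail).
Premises 5, 10, 11, 12 do not contribute to this derivation.
Hence ¬timestamp_audit_trail is obligatory.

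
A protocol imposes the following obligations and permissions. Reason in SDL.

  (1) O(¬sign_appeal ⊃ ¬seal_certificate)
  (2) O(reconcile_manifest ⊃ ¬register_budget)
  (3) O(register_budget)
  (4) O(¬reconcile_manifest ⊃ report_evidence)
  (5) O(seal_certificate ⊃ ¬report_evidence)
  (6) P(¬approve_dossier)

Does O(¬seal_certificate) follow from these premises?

Yes

From premise 3 we have O(register_budget).
The contrapositive of premise 2 (O(reconcile_manifest ⊃ ¬register_budget)) is O(register_budget ⊃ ¬reconcile_manifest), and O(register_budget) is already established, so O(¬reconcile_manifest).
Premise 4 is O(¬reconcile_manifest ⊃ report_evidence); since O(¬reconcile_manifest), deontic closure gives O(report_evidence).
Premise 5, O(seal_certificate ⊃ ¬report_evidence), contraposes to O(report_evidence ⊃ ¬seal_certificate); with O(report_evidence) we get O(¬seal_certificate).
Premises 1, 6 do not contribute to this derivation.
So O(¬seal_certificate) follows.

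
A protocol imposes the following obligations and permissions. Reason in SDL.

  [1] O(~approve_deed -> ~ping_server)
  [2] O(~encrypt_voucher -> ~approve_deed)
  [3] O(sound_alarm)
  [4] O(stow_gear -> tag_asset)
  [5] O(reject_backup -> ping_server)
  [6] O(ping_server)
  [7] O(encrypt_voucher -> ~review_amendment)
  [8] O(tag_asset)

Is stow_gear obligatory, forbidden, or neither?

Neither

Premise 4 is O(stow_gear -> tag_asset); even if O(tag_asset) held, inferring O(stow_gear) would be affirming the consequent — invalid.
No premise or chain of K-axiom applications forces O(stow_gear), and none forces O(~stow_gear). So stow_gear is neither obligatory nor forbidden under these norms.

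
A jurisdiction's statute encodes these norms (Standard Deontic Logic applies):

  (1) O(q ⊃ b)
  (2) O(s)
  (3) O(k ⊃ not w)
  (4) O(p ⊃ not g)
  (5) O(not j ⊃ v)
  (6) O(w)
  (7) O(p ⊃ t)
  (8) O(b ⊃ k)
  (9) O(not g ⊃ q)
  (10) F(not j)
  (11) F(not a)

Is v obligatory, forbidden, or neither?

Premise 5 is O(not j ⊃ v), but O(not j) is not derivable from the premises, so it does not yield O(v).
No premise or chain of K-axiom applications forces O(v), and none forces O(not v). So v is neither obligatory nor forbidden under these norms.

Neither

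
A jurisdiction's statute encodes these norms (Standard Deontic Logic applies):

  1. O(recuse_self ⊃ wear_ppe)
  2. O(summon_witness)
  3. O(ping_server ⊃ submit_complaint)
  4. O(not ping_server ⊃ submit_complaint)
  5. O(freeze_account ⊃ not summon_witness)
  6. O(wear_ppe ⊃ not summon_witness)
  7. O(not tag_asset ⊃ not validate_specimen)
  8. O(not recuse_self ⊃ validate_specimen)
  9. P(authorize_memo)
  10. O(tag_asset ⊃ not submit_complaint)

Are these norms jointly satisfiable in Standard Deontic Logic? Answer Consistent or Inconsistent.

Inconsistent

Premises 4 and 3 are O(not ping_server ⊃ submit_complaint) and O(ping_server ⊃ submit_complaint); every ideal world satisfies not ping_server or ping_server, so in either case submit_complaint holds — hence O(submit_complaint).
Premise 10 is O(tag_asset ⊃ not submit_complaint); contrapositively O(submit_complaint ⊃ not tag_asset). Since O(submit_complaint) holds, K gives O(not tag_asset).
Premise 7 is O(not tag_asset ⊃ not validate_specimen); since O(not tag_asset), deontic closure gives O(not validate_specimen).
The contrapositive of premise 8 (O(not recuse_self ⊃ validate_specimen)) is O(not validate_specimen ⊃ recuse_self), and O(not validate_specimen) is already established, so O(recuse_self).
With premise 1, O(recuse_self ⊃ wear_ppe), the K-axiom yields O(wear_ppe).
From O(wear_ppe) and premise 6, O(wear_ppe ⊃ not summon_witness), we obtain O(not summon_witness).
However, premise 2 gives O(summon_witness).
We now have both O(not summon_witness) and O(summon_witness) — summon_witness is simultaneously obligatory and forbidden, violating the D-axiom.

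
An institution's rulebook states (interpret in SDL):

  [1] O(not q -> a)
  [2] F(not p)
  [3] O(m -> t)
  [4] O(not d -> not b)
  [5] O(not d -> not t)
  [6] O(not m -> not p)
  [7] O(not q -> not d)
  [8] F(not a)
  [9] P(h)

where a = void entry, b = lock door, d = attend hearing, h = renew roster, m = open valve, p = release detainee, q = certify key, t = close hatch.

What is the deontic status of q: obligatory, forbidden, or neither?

Obligatory

Premise 2 is F(not p), i.e. O(p).
Premise 6, O(not m -> not p), contraposes to O(p -> m); with O(p) we get O(m).
Applying K to premise 3 (O(m -> t)) and O(m) yields O(t).
The contrapositive of premise 5 (O(not d -> not t)) is O(t -> d), and O(t) is already established, so O(d).
Premise 7 is O(not q -> not d); contrapositively O(d -> q). Since O(d) holds, K gives O(q).
Premises 1, 4, 8, 9 do not contribute to this derivation.
Hence q is obligatory.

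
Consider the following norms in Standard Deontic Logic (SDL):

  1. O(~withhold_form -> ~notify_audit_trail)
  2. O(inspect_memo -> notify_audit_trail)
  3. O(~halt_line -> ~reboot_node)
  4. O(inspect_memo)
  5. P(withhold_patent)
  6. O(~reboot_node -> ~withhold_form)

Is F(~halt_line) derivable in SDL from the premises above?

Premise 4 states O(inspect_memo) outright.
With premise 2, O(inspect_memo -> notify_audit_trail), the K-axiom yields O(notify_audit_trail).
Premise 1 is O(~withhold_form -> ~notify_audit_trail); contrapositively O(notify_audit_trail -> withhold_form). Since O(notify_audit_trail) holds, K gives O(withhold_form).
Premise 6 is O(~reboot_node -> ~withhold_form); contrapositively O(withhold_form -> reboot_node). Since O(withhold_form) holds, K gives O(reboot_node).
Premise 3, O(~halt_line -> ~reboot_node), contraposes to O(reboot_node -> halt_line); with O(reboot_node) we get O(halt_line).
Premise 5 does not contribute to this derivation.
So O(halt_line) holds, i.e. F(~halt_line). The claim follows.

Yes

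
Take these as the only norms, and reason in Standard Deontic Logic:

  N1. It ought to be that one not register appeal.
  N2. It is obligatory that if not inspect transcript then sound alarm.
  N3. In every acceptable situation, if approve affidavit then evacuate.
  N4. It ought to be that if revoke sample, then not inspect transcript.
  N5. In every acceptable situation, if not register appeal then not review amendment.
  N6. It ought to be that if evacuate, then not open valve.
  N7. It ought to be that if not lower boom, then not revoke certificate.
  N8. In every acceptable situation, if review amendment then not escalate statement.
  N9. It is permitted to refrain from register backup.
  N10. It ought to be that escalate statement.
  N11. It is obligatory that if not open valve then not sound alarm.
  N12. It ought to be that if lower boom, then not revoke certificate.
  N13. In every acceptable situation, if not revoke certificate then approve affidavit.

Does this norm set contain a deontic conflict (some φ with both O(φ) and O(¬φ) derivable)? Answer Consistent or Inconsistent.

Consistent

Premise 8 is O(review_amendment → ¬escalate_statement), but O(review_amendment) is not derivable from the premises, so it does not yield O(¬escalate_statement).
So O(¬escalate_statement) is not derivable, and the apparent clash with O(escalate_statement) does not arise.
A world satisfying every obligation exists (e.g. approve_affidavit=true, escalate_statement=true, evacuate=true, inspect_transcript=true, lower_boom=false, open_valve=false, register_appeal=false, register_backup=false, review_amendment=false, revoke_certificate=false, revoke_sample=false, sound_alarm=false); no atom is both obligatory and forbidden, so the set is consistent.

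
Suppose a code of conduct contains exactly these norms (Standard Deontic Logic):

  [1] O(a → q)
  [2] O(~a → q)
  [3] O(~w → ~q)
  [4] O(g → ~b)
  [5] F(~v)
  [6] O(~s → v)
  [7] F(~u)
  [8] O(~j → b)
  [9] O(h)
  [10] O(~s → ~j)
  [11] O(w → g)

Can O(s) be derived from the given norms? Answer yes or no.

Yes

By case analysis on ~a: premise 2 gives O(~a → q) and premise 1 gives O(a → q), so O(q) either way.
The contrapositive of premise 3 (O(~w → ~q)) is O(q → w), and O(q) is already established, so O(w).
Applying K to premise 11 (O(w → g)) and O(w) yields O(g).
Premise 4 is O(g → ~b); since O(g), deontic closure gives O(~b).
Premise 8, O(~j → b), contraposes to O(~b → j); with O(~b) we get O(j).
The contrapositive of premise 10 (O(~s → ~j)) is O(j → s), and O(j) is already established, so O(s).
Premises 5, 6, 7, 9 do not contribute to this derivation.
So O(s) follows.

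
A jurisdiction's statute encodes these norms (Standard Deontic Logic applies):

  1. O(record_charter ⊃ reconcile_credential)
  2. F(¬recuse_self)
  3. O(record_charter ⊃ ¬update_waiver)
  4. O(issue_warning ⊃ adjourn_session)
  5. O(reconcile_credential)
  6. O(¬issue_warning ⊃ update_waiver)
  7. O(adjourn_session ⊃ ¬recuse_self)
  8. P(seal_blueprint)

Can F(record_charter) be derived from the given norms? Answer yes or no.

Premise 2, F(¬recuse_self), is equivalent to O(recuse_self).
The contrapositive of premise 7 (O(adjourn_session ⊃ ¬recuse_self)) is O(recuse_self ⊃ ¬adjourn_session), and O(recuse_self) is already established, so O(¬adjourn_session).
Premise 4 is O(issue_warning ⊃ adjourn_session); contrapositively O(¬adjourn_session ⊃ ¬issue_warning). Since O(¬adjourn_session) holds, K gives O(¬issue_warning).
From O(¬issue_warning) and premise 6, O(¬issue_warning ⊃ update_waiver), we obtain O(update_waiver).
Premise 3, O(record_charter ⊃ ¬update_waiver), contraposes to O(update_waiver ⊃ ¬record_charter); with O(update_waiver) we get O(¬record_charter).
Premises 1, 5, 8 do not contribute to this derivation.
So O(¬record_charter) holds, i.e. F(record_charter). The claim follows.

Yes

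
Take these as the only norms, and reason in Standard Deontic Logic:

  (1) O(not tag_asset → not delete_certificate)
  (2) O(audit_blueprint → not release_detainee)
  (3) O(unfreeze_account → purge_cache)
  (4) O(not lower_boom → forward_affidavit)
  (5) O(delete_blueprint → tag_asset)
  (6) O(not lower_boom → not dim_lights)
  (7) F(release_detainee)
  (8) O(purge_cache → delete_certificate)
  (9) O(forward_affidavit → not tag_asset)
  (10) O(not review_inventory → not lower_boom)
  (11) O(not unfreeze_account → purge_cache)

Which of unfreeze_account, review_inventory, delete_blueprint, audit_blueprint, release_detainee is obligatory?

review_inventory

By case analysis on not unfreeze_account: premise 11 gives O(not unfreeze_account → purge_cache) and premise 3 gives O(unfreeze_account → purge_cache), so O(purge_cache) either way.
From O(purge_cache) and premise 8, O(purge_cache → delete_certificate), we obtain O(delete_certificate).
The contrapositive of premise 1 (O(not tag_asset → not delete_certificate)) is O(delete_certificate → tag_asset), and O(delete_certificate) is already established, so O(tag_asset).
The contrapositive of premise 9 (O(forward_affidavit → not tag_asset)) is O(tag_asset → not forward_affidavit), and O(tag_asset) is already established, so O(not forward_affidavit).
The contrapositive of premise 4 (O(not lower_boom → forward_affidavit)) is O(not forward_affidavit → lower_boom), and O(not forward_affidavit) is already established, so O(lower_boom).
Premise 10 is O(not review_inventory → not lower_boom); contrapositively O(lower_boom → review_inventory). Since O(lower_boom) holds, K gives O(review_inventory).
So O(review_inventory) holds — review_inventory is obligatory. None of the other listed options is made obligatory by any chain of premises.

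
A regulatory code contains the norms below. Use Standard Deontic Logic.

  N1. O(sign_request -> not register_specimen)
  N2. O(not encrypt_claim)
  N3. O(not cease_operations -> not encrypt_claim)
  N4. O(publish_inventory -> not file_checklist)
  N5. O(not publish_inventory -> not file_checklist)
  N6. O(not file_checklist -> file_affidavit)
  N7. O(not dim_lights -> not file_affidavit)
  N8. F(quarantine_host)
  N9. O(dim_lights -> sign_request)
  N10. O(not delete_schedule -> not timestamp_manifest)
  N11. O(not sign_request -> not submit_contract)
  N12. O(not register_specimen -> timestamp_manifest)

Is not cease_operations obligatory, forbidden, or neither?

Premise 3 is O(not cease_operations -> not encrypt_claim); even if O(not encrypt_claim) held, inferring O(not cease_operations) would be affirming the consequent — invalid.
No premise or chain of K-axiom applications forces O(not cease_operations), and none forces O(cease_operations). So not cease_operations is neither obligatory nor forbidden under these norms.

Neither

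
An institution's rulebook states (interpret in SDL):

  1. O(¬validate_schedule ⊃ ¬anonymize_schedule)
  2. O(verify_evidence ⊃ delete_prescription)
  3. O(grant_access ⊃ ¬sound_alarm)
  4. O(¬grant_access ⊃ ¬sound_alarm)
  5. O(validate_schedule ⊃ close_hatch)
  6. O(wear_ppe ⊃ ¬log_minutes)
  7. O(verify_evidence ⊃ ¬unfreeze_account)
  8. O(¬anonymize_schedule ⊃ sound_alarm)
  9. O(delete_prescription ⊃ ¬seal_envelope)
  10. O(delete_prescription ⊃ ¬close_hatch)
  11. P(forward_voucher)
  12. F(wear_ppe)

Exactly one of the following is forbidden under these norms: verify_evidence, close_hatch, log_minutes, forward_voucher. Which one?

verify_evidence

Premises 3 and 4 cover both cases: O(grant_access ⊃ ¬sound_alarm) and O(¬grant_access ⊃ ¬sound_alarm). Since grant_access ∨ ¬grant_access is a tautology, O(¬sound_alarm) follows.
Premise 8, O(¬anonymize_schedule ⊃ sound_alarm), contraposes to O(¬sound_alarm ⊃ anonymize_schedule); with O(¬sound_alarm) we get O(anonymize_schedule).
The contrapositive of premise 1 (O(¬validate_schedule ⊃ ¬anonymize_schedule)) is O(anonymize_schedule ⊃ validate_schedule), and O(anonymize_schedule) is already established, so O(validate_schedule).
Applying K to premise 5 (O(validate_schedule ⊃ close_hatch)) and O(validate_schedule) yields O(close_hatch).
Premise 10, O(delete_prescription ⊃ ¬close_hatch), contraposes to O(close_hatch ⊃ ¬delete_prescription); with O(close_hatch) we get O(¬delete_prescription).
Premise 2 is O(verify_evidence ⊃ delete_prescription); contrapositively O(¬delete_prescription ⊃ ¬verify_evidence). Since O(¬delete_prescription) holds, K gives O(¬verify_evidence).
So O(¬verify_evidence) holds, i.e. verify_evidence is forbidden. None of the other listed options is forbidden under the premises.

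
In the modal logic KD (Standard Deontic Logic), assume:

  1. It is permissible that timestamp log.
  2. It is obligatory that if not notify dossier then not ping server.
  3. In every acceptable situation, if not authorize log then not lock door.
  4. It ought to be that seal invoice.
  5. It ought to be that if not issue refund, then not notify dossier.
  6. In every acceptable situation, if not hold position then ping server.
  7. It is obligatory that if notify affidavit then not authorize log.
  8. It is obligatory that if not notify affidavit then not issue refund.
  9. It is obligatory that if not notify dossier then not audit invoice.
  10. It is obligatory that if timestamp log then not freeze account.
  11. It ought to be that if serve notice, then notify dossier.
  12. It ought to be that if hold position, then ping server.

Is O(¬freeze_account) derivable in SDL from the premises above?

No

Premise 10 is O(timestamp_log → ¬freeze_account), but O(timestamp_log) is not derivable from the premises (the permission P(timestamp_log) asserts only ¬O(¬timestamp_log), not O(timestamp_log)), so it does not yield O(¬freeze_account).
No other premise forces O(¬freeze_account). An ideal world satisfying every premise can still have ¬freeze_account false, so O(¬freeze_account) is not derivable.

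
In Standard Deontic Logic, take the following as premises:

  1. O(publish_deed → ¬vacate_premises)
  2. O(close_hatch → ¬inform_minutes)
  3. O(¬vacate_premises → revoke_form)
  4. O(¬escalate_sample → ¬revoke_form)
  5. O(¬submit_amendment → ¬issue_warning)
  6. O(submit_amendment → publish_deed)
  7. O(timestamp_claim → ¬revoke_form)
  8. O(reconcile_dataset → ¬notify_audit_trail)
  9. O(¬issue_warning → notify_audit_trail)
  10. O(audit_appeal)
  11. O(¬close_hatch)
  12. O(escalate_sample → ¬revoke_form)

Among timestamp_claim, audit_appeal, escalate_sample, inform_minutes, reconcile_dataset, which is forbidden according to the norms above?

reconcile_dataset

Premises 4 and 12 are O(¬escalate_sample → ¬revoke_form) and O(escalate_sample → ¬revoke_form); every ideal world satisfies ¬escalate_sample or escalate_sample, so in either case ¬revoke_form holds — hence O(¬revoke_form).
The contrapositive of premise 3 (O(¬vacate_premises → revoke_form)) is O(¬revoke_form → vacate_premises), and O(¬revoke_form) is already established, so O(vacate_premises).
Premise 1 is O(publish_deed → ¬vacate_premises); contrapositively O(vacate_premises → ¬publish_deed). Since O(vacate_premises) holds, K gives O(¬publish_deed).
Premise 6, O(submit_amendment → publish_deed), contraposes to O(¬publish_deed → ¬submit_amendment); with O(¬publish_deed) we get O(¬submit_amendment).
Premise 5 is O(¬submit_amendment → ¬issue_warning); since O(¬submit_amendment), deontic closure gives O(¬issue_warning).
From O(¬issue_warning) and premise 9, O(¬issue_warning → notify_audit_trail), we obtain O(notify_audit_trail).
Premise 8, O(reconcile_dataset → ¬notify_audit_trail), contraposes to O(notify_audit_trail → ¬reconcile_dataset); with O(notify_audit_trail) we get O(¬reconcile_dataset).
So O(¬reconcile_dataset) holds, i.e. reconcile_dataset is forbidden. None of the other listed options is forbidden under the premises.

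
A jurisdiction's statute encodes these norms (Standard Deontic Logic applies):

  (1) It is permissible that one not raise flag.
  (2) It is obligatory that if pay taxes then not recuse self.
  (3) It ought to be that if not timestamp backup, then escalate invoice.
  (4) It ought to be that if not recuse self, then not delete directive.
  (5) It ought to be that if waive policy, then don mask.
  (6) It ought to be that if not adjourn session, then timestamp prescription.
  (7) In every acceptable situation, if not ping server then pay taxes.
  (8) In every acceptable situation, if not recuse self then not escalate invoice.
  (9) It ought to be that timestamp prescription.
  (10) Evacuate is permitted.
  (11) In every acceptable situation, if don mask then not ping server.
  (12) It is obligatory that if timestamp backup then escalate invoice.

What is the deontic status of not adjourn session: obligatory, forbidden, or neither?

Neither

Premise 6 is O(¬adjourn_session → timestamp_prescription); even if O(timestamp_prescription) held, inferring O(¬adjourn_session) would be affirming the consequent — invalid.
No premise or chain of K-axiom applications forces O(¬adjourn_session), and none forces O(adjourn_session). So ¬adjourn_session is neither obligatory nor forbidden under these norms.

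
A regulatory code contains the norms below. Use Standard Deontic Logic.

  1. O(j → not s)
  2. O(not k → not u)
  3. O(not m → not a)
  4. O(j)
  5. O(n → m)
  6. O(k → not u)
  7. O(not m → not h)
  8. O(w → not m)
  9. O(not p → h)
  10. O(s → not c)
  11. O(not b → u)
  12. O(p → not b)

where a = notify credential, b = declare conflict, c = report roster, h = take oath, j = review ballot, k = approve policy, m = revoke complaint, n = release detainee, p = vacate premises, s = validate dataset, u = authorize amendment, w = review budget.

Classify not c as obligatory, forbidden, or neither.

Neither

Premise 10 is O(s → not c), but O(s) is not derivable from the premises, so it does not yield O(not c).
No premise or chain of K-axiom applications forces O(not c), and none forces O(c). So not c is neither obligatory nor forbidden under these norms.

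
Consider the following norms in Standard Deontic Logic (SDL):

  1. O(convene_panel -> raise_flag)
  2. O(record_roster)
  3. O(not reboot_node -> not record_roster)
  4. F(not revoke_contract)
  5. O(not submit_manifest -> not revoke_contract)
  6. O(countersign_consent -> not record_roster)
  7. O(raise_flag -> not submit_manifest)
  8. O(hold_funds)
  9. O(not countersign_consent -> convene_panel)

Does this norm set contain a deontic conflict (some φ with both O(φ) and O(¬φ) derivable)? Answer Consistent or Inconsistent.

F(not revoke_contract) at premise 4 means O(revoke_contract).
The contrapositive of premise 5 (O(not submit_manifest -> not revoke_contract)) is O(revoke_contract -> submit_manifest), and O(revoke_contract) is already established, so O(submit_manifest).
Premise 7, O(raise_flag -> not submit_manifest), contraposes to O(submit_manifest -> not raise_flag); with O(submit_manifest) we get O(not raise_flag).
The contrapositive of premise 1 (O(convene_panel -> raise_flag)) is O(not raise_flag -> not convene_panel), and O(not raise_flag) is already established, so O(not convene_panel).
Premise 9, O(not countersign_consent -> convene_panel), contraposes to O(not convene_panel -> countersign_consent); with O(not convene_panel) we get O(countersign_consent).
Applying K to premise 6 (O(countersign_consent -> not record_roster)) and O(countersign_consent) yields O(not record_roster).
Yet premise 2 states O(record_roster).
We now have both O(not record_roster) and O(record_roster) — record_roster is simultaneously obligatory and forbidden, violating the D-axiom.

Inconsistent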